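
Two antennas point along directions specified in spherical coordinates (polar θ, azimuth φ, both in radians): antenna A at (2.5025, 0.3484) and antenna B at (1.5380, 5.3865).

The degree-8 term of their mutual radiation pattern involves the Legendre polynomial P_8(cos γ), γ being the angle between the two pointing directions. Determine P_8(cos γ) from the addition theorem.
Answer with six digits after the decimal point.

0.045021

Summing Y*_{l m}(θ₁,φ₁)·Y_{l m}(θ₂,φ₂) over m ∈ [−8, 8]; prefactor 4π/(2·8+1) = 0.739198:
  m=-8: Y*=-0.007745+0.002866i  Y=+0.322906+0.398901i  product -0.003644-0.002164i
  m=-7: Y*=+0.033916-0.028729i  Y=+0.067349-0.000430i  product +0.002272-0.001949i
  m=-6: Y*=-0.072917+0.127469i  Y=-0.228579+0.289870i  product -0.020282-0.050273i
  m=-5: Y*=+0.055938-0.323537i  Y=+0.018009+0.077276i  product +0.026009-0.001504i
  m=-4: Y*=+0.084738+0.473200i  Y=-0.296173-0.141300i  product +0.041766-0.152123i
  m=-3: Y*=-0.181847-0.313521i  Y=-0.076470+0.037084i  product +0.025532+0.017231i
  m=-2: Y*=-0.075272-0.062990i  Y=+0.068611-0.303155i  product -0.024260+0.018497i
  m=-1: Y*=+0.390140+0.141705i  Y=-0.054555-0.068281i  product -0.011608-0.034370i
  m=+0: Y*=-0.034874-0.000000i  Y=+0.305799+0.000000i  product -0.010664-0.000000i
  m=+1: Y*=-0.390140+0.141705i  Y=+0.054555-0.068281i  product -0.011608+0.034370i
  m=+2: Y*=-0.075272+0.062990i  Y=+0.068611+0.303155i  product -0.024260-0.018497i
  m=+3: Y*=+0.181847-0.313521i  Y=+0.076470+0.037084i  product +0.025532-0.017231i
  m=+4: Y*=+0.084738-0.473200i  Y=-0.296173+0.141300i  product +0.041766+0.152123i
  m=+5: Y*=-0.055938-0.323537i  Y=-0.018009+0.077276i  product +0.026009+0.001504i
  m=+6: Y*=-0.072917-0.127469i  Y=-0.228579-0.289870i  product -0.020282+0.050273i
  m=+7: Y*=-0.033916-0.028729i  Y=-0.067349-0.000430i  product +0.002272+0.001949i
  m=+8: Y*=-0.007745-0.002866i  Y=+0.322906-0.398901i  product -0.003644+0.002164i
Total Σ_m = +0.060906-0.000000i. Multiply by 0.739198: +0.045021-0.000000i. P_8(cos γ) = 0.045021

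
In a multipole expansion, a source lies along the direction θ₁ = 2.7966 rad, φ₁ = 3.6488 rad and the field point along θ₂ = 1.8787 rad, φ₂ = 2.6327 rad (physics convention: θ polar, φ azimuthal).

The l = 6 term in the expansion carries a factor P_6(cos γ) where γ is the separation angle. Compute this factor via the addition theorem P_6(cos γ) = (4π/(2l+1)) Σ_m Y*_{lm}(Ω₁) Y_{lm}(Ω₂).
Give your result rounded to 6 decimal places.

0.330399

Summing Y*_{l m}(θ₁,φ₁)·Y_{l m}(θ₂,φ₂) over m ∈ [−6, 6]; prefactor 4π/(2·6+1) = 0.966644:
  term(m=-6) = 0.00026 - 0.00005j   from Y*(Ω₁)=-0.00072 + 0.00007j, Y(Ω₂)=-0.36042 + 0.03189j
  term(m=-5) = 0.00100 - 0.00259j   from Y*(Ω₁)=-0.00573 + 0.00397j, Y(Ω₂)=-0.32963 + 0.22412j
  term(m=-4) = -0.00007 - 0.00010j   from Y*(Ω₁)=-0.01804 + 0.03659j, Y(Ω₂)=-0.00136 + 0.00271j
  term(m=-3) = 0.05410 - 0.00506j   from Y*(Ω₁)=0.00786 + 0.15966j, Y(Ω₂)=-0.01499 - 0.33960j
  term(m=-2) = 0.02012 - 0.04047j   from Y*(Ω₁)=0.21525 + 0.34611j, Y(Ω₂)=-0.05824 - 0.09435j
  term(m=-1) = 0.08944 + 0.14435j   from Y*(Ω₁)=0.49446 + 0.27477j, Y(Ω₂)=0.26215 + 0.14626j
  term(m=+0) = 0.01212 + 0.00000j   from Y*(Ω₁)=0.08801 + 0.00000j, Y(Ω₂)=0.13766 + 0.00000j
  term(m=+1) = 0.08944 - 0.14435j   from Y*(Ω₁)=-0.49446 + 0.27477j, Y(Ω₂)=-0.26215 + 0.14626j
  term(m=+2) = 0.02012 + 0.04047j   from Y*(Ω₁)=0.21525 - 0.34611j, Y(Ω₂)=-0.05824 + 0.09435j
  term(m=+3) = 0.05410 + 0.00506j   from Y*(Ω₁)=-0.00786 + 0.15966j, Y(Ω₂)=0.01499 - 0.33960j
  term(m=+4) = -0.00007 + 0.00010j   from Y*(Ω₁)=-0.01804 - 0.03659j, Y(Ω₂)=-0.00136 - 0.00271j
  term(m=+5) = 0.00100 + 0.00259j   from Y*(Ω₁)=0.00573 + 0.00397j, Y(Ω₂)=0.32963 + 0.22412j
  term(m=+6) = 0.00026 + 0.00005j   from Y*(Ω₁)=-0.00072 - 0.00007j, Y(Ω₂)=-0.36042 - 0.03189j
Σ over m = 0.34180 - 0.00000j; ×(4π/13) → 0.33040 - 0.00000j. Real part: 0.330399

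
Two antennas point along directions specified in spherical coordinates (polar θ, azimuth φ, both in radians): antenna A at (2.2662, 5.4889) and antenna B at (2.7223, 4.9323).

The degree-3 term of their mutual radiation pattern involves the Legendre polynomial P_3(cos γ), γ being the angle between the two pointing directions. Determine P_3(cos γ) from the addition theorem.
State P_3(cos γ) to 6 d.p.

Term-by-term m-sum for l=3 (normalisation 4π/7 = 1.795196):
  m=-3: Y*=-0.137046-0.129926i  Y=-0.017255-0.022245i  product -0.000525+0.005290i
  m=-2: Y*=+0.006861+0.385939i  Y=+0.139989-0.065874i  product +0.026384+0.053575i
  m=-1: Y*=+0.183014-0.186296i  Y=+0.091020+0.407202i  product +0.092518+0.057567i
  m=+0: Y*=+0.226551-0.000000i  Y=-0.399235+0.000000i  product -0.090447+0.000000i
  m=+1: Y*=-0.183014-0.186296i  Y=-0.091020+0.407202i  product +0.092518-0.057567i
  m=+2: Y*=+0.006861-0.385939i  Y=+0.139989+0.065874i  product +0.026384-0.053575i
  m=+3: Y*=+0.137046-0.129926i  Y=+0.017255-0.022245i  product -0.000525-0.005290i
Σ over m = +0.146305-0.000000i; ×(4π/7) → +0.262646-0.000000i. Real part: 0.262646

0.262646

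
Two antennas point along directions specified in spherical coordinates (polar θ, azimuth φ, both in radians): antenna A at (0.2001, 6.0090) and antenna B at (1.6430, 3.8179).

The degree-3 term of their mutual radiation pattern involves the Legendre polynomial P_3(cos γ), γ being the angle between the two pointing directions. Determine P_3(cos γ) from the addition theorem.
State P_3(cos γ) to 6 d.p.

Expand P_3 via completeness: Σ_{m} conj(Y_{3,m}) at Ω₁ times Y_{3,m} at Ω₂ —
  term(m=-3) = +0.001300+0.000388i   from Y*(Ω₁)=+0.002229-0.002401i, Y(Ω₂)=+0.183086+0.371284i
  term(m=-2) = +0.000941+0.002746i   from Y*(Ω₁)=+0.033769-0.020628i, Y(Ω₂)=-0.015876+0.071605i
  term(m=-1) = +0.044576-0.062399i   from Y*(Ω₁)=+0.235137-0.066137i, Y(Ω₂)=+0.244847-0.196507i
  term(m=+0) = +0.052779+0.000000i   from Y*(Ω₁)=+0.659213-0.000000i, Y(Ω₂)=+0.080063+0.000000i
  term(m=+1) = +0.044576+0.062399i   from Y*(Ω₁)=-0.235137-0.066137i, Y(Ω₂)=-0.244847-0.196507i
  term(m=+2) = +0.000941-0.002746i   from Y*(Ω₁)=+0.033769+0.020628i, Y(Ω₂)=-0.015876-0.071605i
  term(m=+3) = +0.001300-0.000388i   from Y*(Ω₁)=-0.002229-0.002401i, Y(Ω₂)=-0.183086+0.371284i
Total Σ_m = +0.146412-0.000000i. Multiply by 1.795196: +0.262839-0.000000i. P_3(cos γ) = 0.262839

0.262839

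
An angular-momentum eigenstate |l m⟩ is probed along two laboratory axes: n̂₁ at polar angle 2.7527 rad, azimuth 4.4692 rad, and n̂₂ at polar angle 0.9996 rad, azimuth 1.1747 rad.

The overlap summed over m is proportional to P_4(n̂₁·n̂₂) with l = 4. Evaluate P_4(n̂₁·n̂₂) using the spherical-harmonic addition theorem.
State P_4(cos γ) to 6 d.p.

Summing Y*_{l m}(θ₁,φ₁)·Y_{l m}(θ₂,φ₂) over m ∈ [−4, 4]; prefactor 4π/(2·4+1) = 1.396263:
  m=-4: 0.00515 - 0.00756j × -0.00301 + 0.22162j = 0.00166 + 0.00116j  (running Σ = 0.00166 + 0.00116j)
  m=-3: -0.04208 - 0.04706j × -0.37377 + 0.15038j = 0.02281 + 0.01126j  (running Σ = 0.02447 + 0.01243j)
  m=-2: -0.21231 + 0.11226j × -0.17392 - 0.17630j = 0.05671 + 0.01791j  (running Σ = 0.08118 + 0.03033j)
  m=-1: 0.11965 + 0.48227j × -0.07919 + 0.18937j = -0.10080 - 0.01553j  (running Σ = -0.01962 + 0.01480j)
  m=0: 0.31448 + 0.00000j × -0.29393 + 0.00000j = -0.09243 + 0.00000j  (running Σ = -0.11206 + 0.01480j)
  m=1: -0.11965 + 0.48227j × 0.07919 + 0.18937j = -0.10080 + 0.01553j  (running Σ = -0.21286 + 0.03033j)
  m=2: -0.21231 - 0.11226j × -0.17392 + 0.17630j = 0.05671 - 0.01791j  (running Σ = -0.15615 + 0.01243j)
  m=3: 0.04208 - 0.04706j × 0.37377 + 0.15038j = 0.02281 - 0.01126j  (running Σ = -0.13334 + 0.00116j)
  m=4: 0.00515 + 0.00756j × -0.00301 - 0.22162j = 0.00166 - 0.00116j  (running Σ = -0.13168 + 0.00000j)
Σ over m = -0.13168 + 0.00000j; ×(4π/9) → -0.18386 + 0.00000j. Real part: -0.183862

-0.183862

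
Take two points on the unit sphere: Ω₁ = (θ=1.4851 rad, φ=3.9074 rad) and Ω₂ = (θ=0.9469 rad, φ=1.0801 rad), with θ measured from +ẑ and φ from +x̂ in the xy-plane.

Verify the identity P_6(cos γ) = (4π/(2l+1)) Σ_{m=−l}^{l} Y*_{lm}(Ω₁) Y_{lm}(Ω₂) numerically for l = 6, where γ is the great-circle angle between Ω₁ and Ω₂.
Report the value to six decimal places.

-0.186812

Summing Y*_{l m}(θ₁,φ₁)·Y_{l m}(θ₂,φ₂) over m ∈ [−6, 6]; prefactor 4π/(2·6+1) = 0.966644:
  m=-6: -0.05542 - 0.46928j × 0.13539 - 0.02708j = -0.02021 - 0.06204j  (running Σ = -0.02021 - 0.06204j)
  m=-5: 0.10868 + 0.08924j × 0.21864 + 0.26594j = 0.00003 + 0.04841j  (running Σ = -0.02018 - 0.01362j)
  m=-4: 0.32225 - 0.02530j × -0.16288 + 0.39403j = -0.04252 + 0.13110j  (running Σ = -0.06270 + 0.11748j)
  m=-3: -0.10695 + 0.12032j × -0.15269 + 0.01512j = 0.01451 - 0.01999j  (running Σ = -0.04819 + 0.09749j)
  m=-2: 0.01102 + 0.28103j × 0.15496 + 0.23174j = -0.06342 + 0.04610j  (running Σ = -0.11161 + 0.14359j)
  m=-1: -0.12110 - 0.11645j × -0.12840 + 0.24032j = 0.04353 - 0.01415j  (running Σ = -0.06807 + 0.12944j)
  m=0: -0.27002 + 0.00000j × 0.21153 + 0.00000j = -0.05712 + 0.00000j  (running Σ = -0.12519 + 0.12944j)
  m=1: 0.12110 - 0.11645j × 0.12840 + 0.24032j = 0.04353 + 0.01415j  (running Σ = -0.08165 + 0.14359j)
  m=2: 0.01102 - 0.28103j × 0.15496 - 0.23174j = -0.06342 - 0.04610j  (running Σ = -0.14507 + 0.09749j)
  m=3: 0.10695 + 0.12032j × 0.15269 + 0.01512j = 0.01451 + 0.01999j  (running Σ = -0.13056 + 0.11748j)
  m=4: 0.32225 + 0.02530j × -0.16288 - 0.39403j = -0.04252 - 0.13110j  (running Σ = -0.17308 - 0.01362j)
  m=5: -0.10868 + 0.08924j × -0.21864 + 0.26594j = 0.00003 - 0.04841j  (running Σ = -0.17305 - 0.06204j)
  m=6: -0.05542 + 0.46928j × 0.13539 + 0.02708j = -0.02021 + 0.06204j  (running Σ = -0.19326 - 0.00000j)
Total Σ_m = -0.19326 - 0.00000j. Multiply by 0.966644: -0.18681 - 0.00000j. P_6(cos γ) = -0.186812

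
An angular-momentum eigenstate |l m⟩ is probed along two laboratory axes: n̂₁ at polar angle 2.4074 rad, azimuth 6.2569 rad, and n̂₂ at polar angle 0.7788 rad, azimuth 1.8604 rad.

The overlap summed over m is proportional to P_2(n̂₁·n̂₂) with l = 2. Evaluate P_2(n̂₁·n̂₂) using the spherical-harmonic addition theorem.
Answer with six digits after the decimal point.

Addition theorem: P_2(cos γ) = (4π/5) Σ_m Y*_{lm}(Ω₁) Y_{lm}(Ω₂), m = −2…2:
  term(m=-2) = -0.026668+0.019517i   from Y*(Ω₁)=+0.173153-0.009111i, Y(Ω₂)=-0.159503+0.104321i
  term(m=-1) = +0.046106+0.141070i   from Y*(Ω₁)=-0.384118+0.010099i, Y(Ω₂)=-0.110300-0.370156i
  term(m=+0) = +0.033781+0.000000i   from Y*(Ω₁)=+0.206060-0.000000i, Y(Ω₂)=+0.163939+0.000000i
  term(m=+1) = +0.046106-0.141070i   from Y*(Ω₁)=+0.384118+0.010099i, Y(Ω₂)=+0.110300-0.370156i
  term(m=+2) = -0.026668-0.019517i   from Y*(Ω₁)=+0.173153+0.009111i, Y(Ω₂)=-0.159503-0.104321i
Accumulated sum +0.072658+0.000000i; after 4π/(2l+1) scaling, +0.182609+0.000000i ⇒ P_2 = 0.182609

0.182609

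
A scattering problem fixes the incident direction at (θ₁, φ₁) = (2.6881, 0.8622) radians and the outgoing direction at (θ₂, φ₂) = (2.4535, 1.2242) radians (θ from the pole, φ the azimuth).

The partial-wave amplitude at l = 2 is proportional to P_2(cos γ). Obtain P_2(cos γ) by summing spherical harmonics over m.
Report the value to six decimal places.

0.866822

Summing Y*_{l m}(θ₁,φ₁)·Y_{l m}(θ₂,φ₂) over m ∈ [−2, 2]; prefactor 4π/(2·2+1) = 2.513274:
  term(m=-2) = 0.00865 - 0.00765j   from Y*(Ω₁)=-0.01134 + 0.07327j, Y(Ω₂)=-0.11983 - 0.09955j
  term(m=-1) = 0.10783 - 0.04083j   from Y*(Ω₁)=-0.19800 - 0.23101j, Y(Ω₂)=-0.12874 + 0.35645j
  term(m=+0) = 0.11193 + 0.00000j   from Y*(Ω₁)=0.44918 + 0.00000j, Y(Ω₂)=0.24918 + 0.00000j
  term(m=+1) = 0.10783 + 0.04083j   from Y*(Ω₁)=0.19800 - 0.23101j, Y(Ω₂)=0.12874 + 0.35645j
  term(m=+2) = 0.00865 + 0.00765j   from Y*(Ω₁)=-0.01134 - 0.07327j, Y(Ω₂)=-0.11983 + 0.09955j
Total Σ_m = 0.34490 + 0.00000j. Multiply by 2.513274: 0.86682 + 0.00000j. P_2(cos γ) = 0.866822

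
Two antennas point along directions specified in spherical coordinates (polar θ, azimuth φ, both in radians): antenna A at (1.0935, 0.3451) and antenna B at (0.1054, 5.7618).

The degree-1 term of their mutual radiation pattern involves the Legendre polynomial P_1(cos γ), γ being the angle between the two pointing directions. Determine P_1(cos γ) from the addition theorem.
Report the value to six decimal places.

Term-by-term m-sum for l=1 (normalisation 4π/3 = 4.188790):
  [-1]  conj(Y_{1,-1})(Ω₁) = (0.288789, 0.103815) ; Y_{1,-1}(Ω₂) = (0.031518, 0.018104) ; Δ = (0.007223, 0.008500)
  [+0]  conj(Y_{1,0})(Ω₁) = (0.224454, -0.000000) ; Y_{1,0}(Ω₂) = (0.485891, 0.000000) ; Δ = (0.109060, 0.000000)
  [+1]  conj(Y_{1,1})(Ω₁) = (-0.288789, 0.103815) ; Y_{1,1}(Ω₂) = (-0.031518, 0.018104) ; Δ = (0.007223, -0.008500)
Total Σ_m = (0.123505, 0.000000). Multiply by 4.188790: (0.517338, 0.000000). P_1(cos γ) = 0.517338

0.517338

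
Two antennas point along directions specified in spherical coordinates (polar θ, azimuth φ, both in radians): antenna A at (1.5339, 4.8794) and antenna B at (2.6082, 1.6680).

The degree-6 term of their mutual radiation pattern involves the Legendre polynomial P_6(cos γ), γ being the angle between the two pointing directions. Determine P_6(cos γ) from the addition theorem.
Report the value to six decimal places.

0.286864

Expand P_6 via completeness: Σ_{m} conj(Y_{6,m}) at Ω₁ times Y_{6,m} at Ω₂ —
  term(m=-6) = 0.00367 + 0.00163j   from Y*(Ω₁)=-0.25911 - 0.40538j, Y(Ω₂)=-0.00697 + 0.00460j
  term(m=-5) = 0.00283 + 0.00103j   from Y*(Ω₁)=0.04561 - 0.04129j, Y(Ω₂)=0.02287 + 0.04330j
  term(m=-4) = -0.05749 - 0.01648j   from Y*(Ω₁)=-0.27514 - 0.21711j, Y(Ω₂)=0.15791 - 0.06469j
  term(m=-3) = -0.02662 - 0.00566j   from Y*(Ω₁)=0.03438 - 0.06278j, Y(Ω₂)=-0.10930 - 0.36412j
  term(m=-2) = 0.15335 + 0.02155j   from Y*(Ω₁)=-0.29977 - 0.10403j, Y(Ω₂)=-0.47886 + 0.09428j
  term(m=-1) = 0.01218 + 0.00085j   from Y*(Ω₁)=0.01252 - 0.07427j, Y(Ω₂)=0.01573 + 0.16132j
  term(m=+0) = 0.12092 + 0.00000j   from Y*(Ω₁)=-0.30880 + 0.00000j, Y(Ω₂)=-0.39158 + 0.00000j
  term(m=+1) = 0.01218 - 0.00085j   from Y*(Ω₁)=-0.01252 - 0.07427j, Y(Ω₂)=-0.01573 + 0.16132j
  term(m=+2) = 0.15335 - 0.02155j   from Y*(Ω₁)=-0.29977 + 0.10403j, Y(Ω₂)=-0.47886 - 0.09428j
  term(m=+3) = -0.02662 + 0.00566j   from Y*(Ω₁)=-0.03438 - 0.06278j, Y(Ω₂)=0.10930 - 0.36412j
  term(m=+4) = -0.05749 + 0.01648j   from Y*(Ω₁)=-0.27514 + 0.21711j, Y(Ω₂)=0.15791 + 0.06469j
  term(m=+5) = 0.00283 - 0.00103j   from Y*(Ω₁)=-0.04561 - 0.04129j, Y(Ω₂)=-0.02287 + 0.04330j
  term(m=+6) = 0.00367 - 0.00163j   from Y*(Ω₁)=-0.25911 + 0.40538j, Y(Ω₂)=-0.00697 - 0.00460j
Total Σ_m = 0.29676 - 0.00000j. Multiply by 0.966644: 0.28686 - 0.00000j. P_6(cos γ) = 0.286864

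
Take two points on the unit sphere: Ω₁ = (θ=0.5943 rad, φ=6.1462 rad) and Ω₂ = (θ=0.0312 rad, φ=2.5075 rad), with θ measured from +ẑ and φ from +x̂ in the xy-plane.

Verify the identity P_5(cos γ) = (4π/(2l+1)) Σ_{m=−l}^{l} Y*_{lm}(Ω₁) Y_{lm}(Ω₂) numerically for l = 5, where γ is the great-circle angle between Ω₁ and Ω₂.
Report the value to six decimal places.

-0.380895

Summing Y*_{l m}(θ₁,φ₁)·Y_{l m}(θ₂,φ₂) over m ∈ [−5, 5]; prefactor 4π/(2·5+1) = 1.142397:
  term(m=-5) = 0.00000 - 0.00000j   from Y*(Ω₁)=0.01978 - 0.01616j, Y(Ω₂)=0.00000 + 0.00000j
  term(m=-4) = -0.00000 + 0.00000j   from Y*(Ω₁)=0.10203 - 0.06227j, Y(Ω₂)=-0.00000 + 0.00000j
  term(m=-3) = -0.00000 - 0.00003j   from Y*(Ω₁)=0.28830 - 0.12563j, Y(Ω₂)=0.00003 - 0.00008j
  term(m=-2) = 0.00084 + 0.00129j   from Y*(Ω₁)=0.44901 - 0.12619j, Y(Ω₂)=0.00098 + 0.00314j
  term(m=-1) = -0.01614 - 0.00876j   from Y*(Ω₁)=0.22840 - 0.03148j, Y(Ω₂)=-0.06417 - 0.04719j
  term(m=+0) = -0.30280 + 0.00000j   from Y*(Ω₁)=-0.32602 + 0.00000j, Y(Ω₂)=0.92878 + 0.00000j
  term(m=+1) = -0.01614 + 0.00876j   from Y*(Ω₁)=-0.22840 - 0.03148j, Y(Ω₂)=0.06417 - 0.04719j
  term(m=+2) = 0.00084 - 0.00129j   from Y*(Ω₁)=0.44901 + 0.12619j, Y(Ω₂)=0.00098 - 0.00314j
  term(m=+3) = -0.00000 + 0.00003j   from Y*(Ω₁)=-0.28830 - 0.12563j, Y(Ω₂)=-0.00003 - 0.00008j
  term(m=+4) = -0.00000 - 0.00000j   from Y*(Ω₁)=0.10203 + 0.06227j, Y(Ω₂)=-0.00000 - 0.00000j
  term(m=+5) = 0.00000 + 0.00000j   from Y*(Ω₁)=-0.01978 - 0.01616j, Y(Ω₂)=-0.00000 + 0.00000j
Total Σ_m = -0.33342 + 0.00000j. Multiply by 1.142397: -0.38089 + 0.00000j. P_5(cos γ) = -0.380895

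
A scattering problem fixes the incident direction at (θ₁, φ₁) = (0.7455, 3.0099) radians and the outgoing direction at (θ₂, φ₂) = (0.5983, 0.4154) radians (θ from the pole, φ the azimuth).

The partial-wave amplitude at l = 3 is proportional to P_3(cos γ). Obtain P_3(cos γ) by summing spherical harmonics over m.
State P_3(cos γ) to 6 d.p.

-0.365865

Term-by-term m-sum for l=3 (normalisation 4π/7 = 1.795196):
  [-3]  conj(Y_{3,-3})(Ω₁) = -0.12020 + 0.05012j ; Y_{3,-3}(Ω₂) = 0.02378 - 0.07066j ; Δ = 0.00068 + 0.00968j
  [-2]  conj(Y_{3,-2})(Ω₁) = 0.33361 - 0.08996j ; Y_{3,-2}(Ω₂) = 0.18064 - 0.19783j ; Δ = 0.04247 - 0.08225j
  [-1]  conj(Y_{3,-1})(Ω₁) = -0.36930 + 0.04892j ; Y_{3,-1}(Ω₂) = 0.40201 - 0.17731j ; Δ = -0.13979 + 0.08515j
  [+0]  conj(Y_{3,0})(Ω₁) = -0.08245 + 0.00000j ; Y_{3,0}(Ω₂) = 0.12760 + 0.00000j ; Δ = -0.01052 + 0.00000j
  [+1]  conj(Y_{3,1})(Ω₁) = 0.36930 + 0.04892j ; Y_{3,1}(Ω₂) = -0.40201 - 0.17731j ; Δ = -0.13979 - 0.08515j
  [+2]  conj(Y_{3,2})(Ω₁) = 0.33361 + 0.08996j ; Y_{3,2}(Ω₂) = 0.18064 + 0.19783j ; Δ = 0.04247 + 0.08225j
  [+3]  conj(Y_{3,3})(Ω₁) = 0.12020 + 0.05012j ; Y_{3,3}(Ω₂) = -0.02378 - 0.07066j ; Δ = 0.00068 - 0.00968j
Accumulated sum -0.20380 - 0.00000j; after 4π/(2l+1) scaling, -0.36586 - 0.00000j ⇒ P_3 = -0.365865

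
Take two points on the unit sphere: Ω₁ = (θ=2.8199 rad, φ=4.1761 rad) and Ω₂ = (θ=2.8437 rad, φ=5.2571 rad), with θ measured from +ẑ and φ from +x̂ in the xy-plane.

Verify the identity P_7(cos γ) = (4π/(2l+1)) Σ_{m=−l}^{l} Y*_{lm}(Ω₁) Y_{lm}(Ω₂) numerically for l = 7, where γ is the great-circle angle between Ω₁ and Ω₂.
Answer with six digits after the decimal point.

0.018564

Term-by-term m-sum for l=7 (normalisation 4π/15 = 0.837758):
  [-7]  conj(Y_{7,-7})(Ω₁) = -0.00009 - 0.00013j ; Y_{7,-7}(Ω₂) = 0.00006 + 0.00007j ; Δ = 0.00000 - 0.00000j
  [-6]  conj(Y_{7,-6})(Ω₁) = -0.00177 + 0.00013j ; Y_{7,-6}(Ω₂) = -0.00113 + 0.00014j ; Δ = 0.00000 - 0.00000j
  [-5]  conj(Y_{7,-5})(Ω₁) = -0.00551 + 0.01111j ; Y_{7,-5}(Ω₂) = 0.00353 - 0.00795j ; Δ = 0.00007 + 0.00008j
  [-4]  conj(Y_{7,-4})(Ω₁) = 0.03289 + 0.05082j ; Y_{7,-4}(Ω₂) = 0.02641 + 0.03795j ; Δ = -0.00106 + 0.00259j
  [-3]  conj(Y_{7,-3})(Ω₁) = 0.20768 - 0.00791j ; Y_{7,-3}(Ω₂) = -0.17339 + 0.01100j ; Δ = -0.03592 + 0.00366j
  [-2]  conj(Y_{7,-2})(Ω₁) = 0.22573 - 0.41495j ; Y_{7,-2}(Ω₂) = 0.20223 - 0.38715j ; Δ = -0.11500 - 0.17131j
  [-1]  conj(Y_{7,-1})(Ω₁) = -0.29203 - 0.49131j ; Y_{7,-1}(Ω₂) = 0.31463 + 0.51932j ; Δ = 0.16326 - 0.30624j
  [+0]  conj(Y_{7,0})(Ω₁) = 0.00552 + 0.00000j ; Y_{7,0}(Ω₂) = -0.09964 + 0.00000j ; Δ = -0.00055 + 0.00000j
  [+1]  conj(Y_{7,1})(Ω₁) = 0.29203 - 0.49131j ; Y_{7,1}(Ω₂) = -0.31463 + 0.51932j ; Δ = 0.16326 + 0.30624j
  [+2]  conj(Y_{7,2})(Ω₁) = 0.22573 + 0.41495j ; Y_{7,2}(Ω₂) = 0.20223 + 0.38715j ; Δ = -0.11500 + 0.17131j
  [+3]  conj(Y_{7,3})(Ω₁) = -0.20768 - 0.00791j ; Y_{7,3}(Ω₂) = 0.17339 + 0.01100j ; Δ = -0.03592 - 0.00366j
  [+4]  conj(Y_{7,4})(Ω₁) = 0.03289 - 0.05082j ; Y_{7,4}(Ω₂) = 0.02641 - 0.03795j ; Δ = -0.00106 - 0.00259j
  [+5]  conj(Y_{7,5})(Ω₁) = 0.00551 + 0.01111j ; Y_{7,5}(Ω₂) = -0.00353 - 0.00795j ; Δ = 0.00007 - 0.00008j
  [+6]  conj(Y_{7,6})(Ω₁) = -0.00177 - 0.00013j ; Y_{7,6}(Ω₂) = -0.00113 - 0.00014j ; Δ = 0.00000 + 0.00000j
  [+7]  conj(Y_{7,7})(Ω₁) = 0.00009 - 0.00013j ; Y_{7,7}(Ω₂) = -0.00006 + 0.00007j ; Δ = 0.00000 + 0.00000j
Accumulated sum 0.02216 + 0.00000j; after 4π/(2l+1) scaling, 0.01856 + 0.00000j ⇒ P_7 = 0.018564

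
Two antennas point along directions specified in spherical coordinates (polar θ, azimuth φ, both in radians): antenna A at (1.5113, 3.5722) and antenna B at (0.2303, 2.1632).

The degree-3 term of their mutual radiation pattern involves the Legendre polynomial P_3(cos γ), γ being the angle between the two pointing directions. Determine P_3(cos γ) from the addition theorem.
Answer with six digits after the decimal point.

-0.139781

Expand P_3 via completeness: Σ_{m} conj(Y_{3,m}) at Ω₁ times Y_{3,m} at Ω₂ —
  m=-3: Y*=(-0.114282, -0.398968)  Y=(0.004857, -0.001017)  product (-0.000961, -0.001822)
  m=-2: Y*=(0.039452, 0.045938)  Y=(-0.019519, 0.048032)  product (-0.002977, 0.000998)
  m=-1: Y*=(0.287976, 0.132283)  Y=(-0.154033, -0.228861)  product (-0.014083, -0.086282)
  m=+0: Y*=(-0.066176, -0.000000)  Y=(0.631989, 0.000000)  product (-0.041823, -0.000000)
  m=+1: Y*=(-0.287976, 0.132283)  Y=(0.154033, -0.228861)  product (-0.014083, 0.086282)
  m=+2: Y*=(0.039452, -0.045938)  Y=(-0.019519, -0.048032)  product (-0.002977, -0.000998)
  m=+3: Y*=(0.114282, -0.398968)  Y=(-0.004857, -0.001017)  product (-0.000961, 0.001822)
Σ over m = (-0.077864, -0.000000); ×(4π/7) → (-0.139781, -0.000000). Real part: -0.139781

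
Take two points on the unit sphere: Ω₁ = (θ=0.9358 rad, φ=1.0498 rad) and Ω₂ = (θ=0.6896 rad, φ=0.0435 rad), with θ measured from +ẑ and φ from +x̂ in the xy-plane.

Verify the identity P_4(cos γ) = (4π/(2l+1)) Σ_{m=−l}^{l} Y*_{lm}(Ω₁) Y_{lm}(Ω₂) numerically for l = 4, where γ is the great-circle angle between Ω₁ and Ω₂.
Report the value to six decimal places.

Addition theorem: P_4(cos γ) = (4π/9) Σ_m Y*_{lm}(Ω₁) Y_{lm}(Ω₂), m = −4…4:
  m=-4: Y*=-0.09127 - 0.16196j  Y=0.07142 - 0.01255j  product -0.00855 - 0.01042j
  m=-3: Y*=-0.38741 - 0.00302j  Y=0.24658 - 0.03236j  product -0.09562 + 0.01179j
  m=-2: Y*=-0.16003 + 0.27388j  Y=0.42715 - 0.03726j  product -0.05815 + 0.12295j
  m=-1: Y*=-0.06039 - 0.10523j  Y=0.27062 - 0.01178j  product -0.01758 - 0.02776j
  m=+0: Y*=-0.34090 + 0.00000j  Y=-0.25988 + 0.00000j  product 0.08859 + 0.00000j
  m=+1: Y*=0.06039 - 0.10523j  Y=-0.27062 - 0.01178j  product -0.01758 + 0.02776j
  m=+2: Y*=-0.16003 - 0.27388j  Y=0.42715 + 0.03726j  product -0.05815 - 0.12295j
  m=+3: Y*=0.38741 - 0.00302j  Y=-0.24658 - 0.03236j  product -0.09562 - 0.01179j
  m=+4: Y*=-0.09127 + 0.16196j  Y=0.07142 + 0.01255j  product -0.00855 + 0.01042j
Accumulated sum -0.27123 + 0.00000j; after 4π/(2l+1) scaling, -0.37871 + 0.00000j ⇒ P_4 = -0.378708

-0.378708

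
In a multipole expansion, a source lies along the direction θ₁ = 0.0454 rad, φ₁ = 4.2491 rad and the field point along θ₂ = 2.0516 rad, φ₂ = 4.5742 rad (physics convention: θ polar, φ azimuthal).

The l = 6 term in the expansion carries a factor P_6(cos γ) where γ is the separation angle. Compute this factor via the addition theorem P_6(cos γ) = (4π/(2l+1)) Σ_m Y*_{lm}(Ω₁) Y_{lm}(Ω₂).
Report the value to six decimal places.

Summing Y*_{l m}(θ₁,φ₁)·Y_{l m}(θ₂,φ₂) over m ∈ [−6, 6]; prefactor 4π/(2·6+1) = 0.966644:
  m=-6: Y*=+0.000000+0.000000i  Y=-0.158523-0.173033i  product -0.000000-0.000000i
  m=-5: Y*=-0.000000+0.000000i  Y=+0.270230-0.326789i  product +0.000000+0.000000i
  m=-4: Y*=-0.000004-0.000015i  Y=+0.253858+0.156606i  product +0.000001-0.000004i
  m=-3: Y*=+0.000477+0.000087i  Y=+0.054730-0.124366i  product +0.000037-0.000055i
  m=-2: Y*=-0.006407+0.008529i  Y=+0.330143+0.093641i  product -0.002914+0.002216i
  m=-1: Y*=-0.066159-0.132436i  Y=+0.002161-0.015540i  product -0.002201+0.000742i
  m=+0: Y*=+0.995212-0.000000i  Y=+0.337422+0.000000i  product +0.335806+0.000000i
  m=+1: Y*=+0.066159-0.132436i  Y=-0.002161-0.015540i  product -0.002201-0.000742i
  m=+2: Y*=-0.006407-0.008529i  Y=+0.330143-0.093641i  product -0.002914-0.002216i
  m=+3: Y*=-0.000477+0.000087i  Y=-0.054730-0.124366i  product +0.000037+0.000055i
  m=+4: Y*=-0.000004+0.000015i  Y=+0.253858-0.156606i  product +0.000001+0.000004i
  m=+5: Y*=+0.000000+0.000000i  Y=-0.270230-0.326789i  product +0.000000-0.000000i
  m=+6: Y*=+0.000000-0.000000i  Y=-0.158523+0.173033i  product -0.000000+0.000000i
Total Σ_m = +0.325653+0.000000i. Multiply by 0.966644: +0.314790+0.000000i. P_6(cos γ) = 0.314790

0.314790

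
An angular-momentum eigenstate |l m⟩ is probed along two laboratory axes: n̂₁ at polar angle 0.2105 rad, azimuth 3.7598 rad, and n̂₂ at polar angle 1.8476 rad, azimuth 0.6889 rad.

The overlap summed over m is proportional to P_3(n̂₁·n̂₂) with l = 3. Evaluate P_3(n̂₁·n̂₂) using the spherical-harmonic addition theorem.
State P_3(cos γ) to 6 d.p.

Expand P_3 via completeness: Σ_{m} conj(Y_{3,m}) at Ω₁ times Y_{3,m} at Ω₂ —
  term(m=-3) = -0.00138 + 0.00030j   from Y*(Ω₁)=0.00107 - 0.00365j, Y(Ω₂)=-0.17671 - 0.32663j
  term(m=-2) = -0.01116 + 0.00159j   from Y*(Ω₁)=0.01432 + 0.04122j, Y(Ω₂)=-0.04957 + 0.25363j
  term(m=-1) = 0.04962 - 0.00351j   from Y*(Ω₁)=-0.20811 - 0.14801j, Y(Ω₂)=-0.15037 + 0.12383j
  term(m=+0) = 0.17417 + 0.00000j   from Y*(Ω₁)=0.65021 + 0.00000j, Y(Ω₂)=0.26787 + 0.00000j
  term(m=+1) = 0.04962 + 0.00351j   from Y*(Ω₁)=0.20811 - 0.14801j, Y(Ω₂)=0.15037 + 0.12383j
  term(m=+2) = -0.01116 - 0.00159j   from Y*(Ω₁)=0.01432 - 0.04122j, Y(Ω₂)=-0.04957 - 0.25363j
  term(m=+3) = -0.00138 - 0.00030j   from Y*(Ω₁)=-0.00107 - 0.00365j, Y(Ω₂)=0.17671 - 0.32663j
Σ over m = 0.24832 + 0.00000j; ×(4π/7) → 0.44578 + 0.00000j. Real part: 0.445778

0.445778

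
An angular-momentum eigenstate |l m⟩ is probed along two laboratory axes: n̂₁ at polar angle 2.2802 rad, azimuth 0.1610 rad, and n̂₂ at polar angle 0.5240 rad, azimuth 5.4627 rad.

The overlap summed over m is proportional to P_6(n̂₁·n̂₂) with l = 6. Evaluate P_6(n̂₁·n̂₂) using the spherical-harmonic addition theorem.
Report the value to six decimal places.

Addition theorem: P_6(cos γ) = (4π/13) Σ_m Y*_{lm}(Ω₁) Y_{lm}(Ω₂), m = −6…6:
  m=-6: 0.05241 + 0.07583j × 0.00158 - 0.00741j = 0.00065 - 0.00027j  (running Σ = 0.00065 - 0.00027j)
  m=-5: -0.19000 - 0.19760j × -0.02603 - 0.03724j = -0.00241 + 0.01222j  (running Σ = -0.00177 + 0.01195j)
  m=-4: 0.34679 + 0.26036j × -0.16044 - 0.02267j = -0.04974 - 0.04963j  (running Σ = -0.05151 - 0.03768j)
  m=-3: -0.27367 - 0.14352j × -0.28815 + 0.23308j = 0.11231 - 0.02243j  (running Σ = 0.06080 - 0.06011j)
  m=-2: -0.12387 - 0.04132j × -0.03460 + 0.49221j = 0.02463 - 0.05954j  (running Σ = 0.08543 - 0.11965j)
  m=-1: 0.35935 + 0.05836j × 0.12848 + 0.13782j = 0.03812 + 0.05703j  (running Σ = 0.12355 - 0.06263j)
  m=0: 0.03098 + 0.00000j × -0.38091 + 0.00000j = -0.01180 + 0.00000j  (running Σ = 0.11175 - 0.06263j)
  m=1: -0.35935 + 0.05836j × -0.12848 + 0.13782j = 0.03812 - 0.05703j  (running Σ = 0.14988 - 0.11965j)
  m=2: -0.12387 + 0.04132j × -0.03460 - 0.49221j = 0.02463 + 0.05954j  (running Σ = 0.17450 - 0.06011j)
  m=3: 0.27367 - 0.14352j × 0.28815 + 0.23308j = 0.11231 + 0.02243j  (running Σ = 0.28681 - 0.03768j)
  m=4: 0.34679 - 0.26036j × -0.16044 + 0.02267j = -0.04974 + 0.04963j  (running Σ = 0.23708 + 0.01195j)
  m=5: 0.19000 - 0.19760j × 0.02603 - 0.03724j = -0.00241 - 0.01222j  (running Σ = 0.23466 - 0.00027j)
  m=6: 0.05241 - 0.07583j × 0.00158 + 0.00741j = 0.00065 + 0.00027j  (running Σ = 0.23531 + 0.00000j)
Accumulated sum 0.23531 + 0.00000j; after 4π/(2l+1) scaling, 0.22746 + 0.00000j ⇒ P_6 = 0.227458

0.227458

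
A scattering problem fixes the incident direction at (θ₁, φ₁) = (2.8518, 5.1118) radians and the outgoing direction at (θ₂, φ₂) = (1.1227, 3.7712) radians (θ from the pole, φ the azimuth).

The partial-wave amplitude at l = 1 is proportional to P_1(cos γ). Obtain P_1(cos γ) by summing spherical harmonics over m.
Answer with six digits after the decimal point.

-0.356422

Summing Y*_{l m}(θ₁,φ₁)·Y_{l m}(θ₂,φ₂) over m ∈ [−1, 1]; prefactor 4π/(2·1+1) = 4.188790:
  m=-1: Y*=(0.038392, -0.090955)  Y=(-0.251679, 0.183352)  product (0.007014, 0.029931)
  m=+0: Y*=(-0.468229, -0.000000)  Y=(0.211687, 0.000000)  product (-0.099118, -0.000000)
  m=+1: Y*=(-0.038392, -0.090955)  Y=(0.251679, 0.183352)  product (0.007014, -0.029931)
Total Σ_m = (-0.085090, 0.000000). Multiply by 4.188790: (-0.356422, 0.000000). P_1(cos γ) = -0.356422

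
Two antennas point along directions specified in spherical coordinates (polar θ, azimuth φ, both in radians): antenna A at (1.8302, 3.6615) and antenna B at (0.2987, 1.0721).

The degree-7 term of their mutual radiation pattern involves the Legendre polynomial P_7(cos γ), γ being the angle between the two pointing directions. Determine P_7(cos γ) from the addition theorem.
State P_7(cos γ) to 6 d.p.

Addition theorem: P_7(cos γ) = (4π/15) Σ_m Y*_{lm}(Ω₁) Y_{lm}(Ω₂), m = −7…7:
  term(m=-7) = (0.000028, -0.000025)   from Y*(Ω₁)=(0.346235, 0.188143), Y(Ω₂)=(0.000033, -0.000090)
  term(m=-6) = (0.000448, -0.000078)   from Y*(Ω₁)=(0.391186, -0.008666), Y(Ω₂)=(0.001148, -0.000173)
  term(m=-5) = (-0.000366, -0.000146)   from Y*(Ω₁)=(-0.038360, 0.023101), Y(Ω₂)=(0.005316, 0.007020)
  term(m=-4) = (-0.009795, -0.013211)   from Y*(Ω₁)=(-0.171642, 0.307696), Y(Ω₂)=(-0.019203, 0.042544)
  term(m=-3) = (-0.001083, -0.012590)   from Y*(Ω₁)=(0.000800, 0.072260), Y(Ω₂)=(-0.174374, 0.013051)
  term(m=-2) = (-0.061906, 0.122962)   from Y*(Ω₁)=(-0.159127, -0.270976), Y(Ω₂)=(-0.237660, -0.368019)
  term(m=-1) = (-0.059316, 0.036546)   from Y*(Ω₁)=(-0.099745, -0.057098), Y(Ω₂)=(0.289931, -0.532364)
  term(m=+0) = (0.028832, 0.000000)   from Y*(Ω₁)=(0.300430, -0.000000), Y(Ω₂)=(0.095971, 0.000000)
  term(m=+1) = (-0.059316, -0.036546)   from Y*(Ω₁)=(0.099745, -0.057098), Y(Ω₂)=(-0.289931, -0.532364)
  term(m=+2) = (-0.061906, -0.122962)   from Y*(Ω₁)=(-0.159127, 0.270976), Y(Ω₂)=(-0.237660, 0.368019)
  term(m=+3) = (-0.001083, 0.012590)   from Y*(Ω₁)=(-0.000800, 0.072260), Y(Ω₂)=(0.174374, 0.013051)
  term(m=+4) = (-0.009795, 0.013211)   from Y*(Ω₁)=(-0.171642, -0.307696), Y(Ω₂)=(-0.019203, -0.042544)
  term(m=+5) = (-0.000366, 0.000146)   from Y*(Ω₁)=(0.038360, 0.023101), Y(Ω₂)=(-0.005316, 0.007020)
  term(m=+6) = (0.000448, 0.000078)   from Y*(Ω₁)=(0.391186, 0.008666), Y(Ω₂)=(0.001148, 0.000173)
  term(m=+7) = (0.000028, 0.000025)   from Y*(Ω₁)=(-0.346235, 0.188143), Y(Ω₂)=(-0.000033, -0.000090)
Total Σ_m = (-0.235147, 0.000000). Multiply by 0.837758: (-0.196996, 0.000000). P_7(cos γ) = -0.196996

-0.196996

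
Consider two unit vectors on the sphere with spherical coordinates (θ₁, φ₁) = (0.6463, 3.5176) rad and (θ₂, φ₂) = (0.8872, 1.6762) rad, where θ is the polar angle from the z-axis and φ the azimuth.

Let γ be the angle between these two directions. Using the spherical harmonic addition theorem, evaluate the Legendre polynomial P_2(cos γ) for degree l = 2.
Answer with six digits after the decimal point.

Addition theorem: P_2(cos γ) = (4π/5) Σ_m Y*_{lm}(Ω₁) Y_{lm}(Ω₂), m = −2…2:
  term(m=-2) = -0.027880-0.016758i   from Y*(Ω₁)=+0.102315+0.095702i, Y(Ω₂)=-0.227049+0.048586i
  term(m=-1) = -0.037560+0.135394i   from Y*(Ω₁)=-0.345475-0.136390i, Y(Ω₂)=-0.039800-0.376196i
  term(m=+0) = +0.017843+0.000000i   from Y*(Ω₁)=+0.287616-0.000000i, Y(Ω₂)=+0.062038+0.000000i
  term(m=+1) = -0.037560-0.135394i   from Y*(Ω₁)=+0.345475-0.136390i, Y(Ω₂)=+0.039800-0.376196i
  term(m=+2) = -0.027880+0.016758i   from Y*(Ω₁)=+0.102315-0.095702i, Y(Ω₂)=-0.227049-0.048586i
Σ over m = -0.113037+0.000000i; ×(4π/5) → -0.284092+0.000000i. Real part: -0.284092

-0.284092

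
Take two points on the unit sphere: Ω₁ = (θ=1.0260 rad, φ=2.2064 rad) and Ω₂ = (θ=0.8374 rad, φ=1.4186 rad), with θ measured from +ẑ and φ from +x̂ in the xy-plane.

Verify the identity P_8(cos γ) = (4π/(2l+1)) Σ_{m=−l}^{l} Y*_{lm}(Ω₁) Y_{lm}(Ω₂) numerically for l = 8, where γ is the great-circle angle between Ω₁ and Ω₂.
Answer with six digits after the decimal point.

0.007767

Expand P_8 via completeness: Σ_{m} conj(Y_{8,m}) at Ω₁ times Y_{8,m} at Ω₂ —
  [-8]  conj(Y_{8,-8})(Ω₁) = (0.053680, -0.137404) ; Y_{8,-8}(Ω₂) = (0.016543, 0.044870) ; Δ = (0.007053, 0.000136)
  [-7]  conj(Y_{8,-7})(Ω₁) = (-0.345254, 0.093015) ; Y_{8,-7}(Ω₂) = (-0.150813, 0.083455) ; Δ = (0.044306, -0.042841)
  [-6]  conj(Y_{8,-6})(Ω₁) = (0.349093, 0.277725) ; Y_{8,-6}(Ω₂) = (-0.221297, -0.286545) ; Δ = (0.002327, -0.161491)
  [-5]  conj(Y_{8,-5})(Ω₁) = (0.007223, -0.198202) ; Y_{8,-5}(Ω₂) = (0.316114, -0.331940) ; Δ = (-0.063508, -0.065052)
  [-4]  conj(Y_{8,-4})(Ω₁) = (0.193439, -0.132106) ; Y_{8,-4}(Ω₂) = (0.202937, 0.141470) ; Δ = (0.057945, 0.000557)
  [-3]  conj(Y_{8,-3})(Ω₁) = (-0.312714, -0.109218) ; Y_{8,-3}(Ω₂) = (0.086641, -0.176384) ; Δ = (-0.046358, 0.045695)
  [-2]  conj(Y_{8,-2})(Ω₁) = (-0.022165, -0.071757) ; Y_{8,-2}(Ω₂) = (0.349789, 0.109888) ; Δ = (0.000132, -0.027535)
  [-1]  conj(Y_{8,-1})(Ω₁) = (-0.203860, 0.276333) ; Y_{8,-1}(Ω₂) = (0.004984, -0.032493) ; Δ = (0.007963, 0.008001)
  [+0]  conj(Y_{8,0})(Ω₁) = (-0.025006, -0.000000) ; Y_{8,0}(Ω₂) = (0.368497, 0.000000) ; Δ = (-0.009215, -0.000000)
  [+1]  conj(Y_{8,1})(Ω₁) = (0.203860, 0.276333) ; Y_{8,1}(Ω₂) = (-0.004984, -0.032493) ; Δ = (0.007963, -0.008001)
  [+2]  conj(Y_{8,2})(Ω₁) = (-0.022165, 0.071757) ; Y_{8,2}(Ω₂) = (0.349789, -0.109888) ; Δ = (0.000132, 0.027535)
  [+3]  conj(Y_{8,3})(Ω₁) = (0.312714, -0.109218) ; Y_{8,3}(Ω₂) = (-0.086641, -0.176384) ; Δ = (-0.046358, -0.045695)
  [+4]  conj(Y_{8,4})(Ω₁) = (0.193439, 0.132106) ; Y_{8,4}(Ω₂) = (0.202937, -0.141470) ; Δ = (0.057945, -0.000557)
  [+5]  conj(Y_{8,5})(Ω₁) = (-0.007223, -0.198202) ; Y_{8,5}(Ω₂) = (-0.316114, -0.331940) ; Δ = (-0.063508, 0.065052)
  [+6]  conj(Y_{8,6})(Ω₁) = (0.349093, -0.277725) ; Y_{8,6}(Ω₂) = (-0.221297, 0.286545) ; Δ = (0.002327, 0.161491)
  [+7]  conj(Y_{8,7})(Ω₁) = (0.345254, 0.093015) ; Y_{8,7}(Ω₂) = (0.150813, 0.083455) ; Δ = (0.044306, 0.042841)
  [+8]  conj(Y_{8,8})(Ω₁) = (0.053680, 0.137404) ; Y_{8,8}(Ω₂) = (0.016543, -0.044870) ; Δ = (0.007053, -0.000136)
Accumulated sum (0.010507, -0.000000); after 4π/(2l+1) scaling, (0.007767, -0.000000) ⇒ P_8 = 0.007767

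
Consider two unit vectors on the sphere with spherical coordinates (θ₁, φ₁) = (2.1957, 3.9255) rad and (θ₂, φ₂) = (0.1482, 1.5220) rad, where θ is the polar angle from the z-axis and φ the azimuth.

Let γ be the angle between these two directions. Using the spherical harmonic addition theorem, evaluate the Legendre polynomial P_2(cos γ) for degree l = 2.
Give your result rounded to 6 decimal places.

Expand P_2 via completeness: Σ_{m} conj(Y_{2,m}) at Ω₁ times Y_{2,m} at Ω₂ —
  m=-2: Y*=+0.000758+0.254072i  Y=-0.008382-0.000821i  product +0.000202-0.002130i
  m=-1: Y*=+0.259572+0.258800i  Y=+0.005503-0.112688i  product +0.030592-0.027827i
  m=+0: Y*=+0.008434-0.000000i  Y=+0.610154+0.000000i  product +0.005146+0.000000i
  m=+1: Y*=-0.259572+0.258800i  Y=-0.005503-0.112688i  product +0.030592+0.027827i
  m=+2: Y*=+0.000758-0.254072i  Y=-0.008382+0.000821i  product +0.000202+0.002130i
Σ over m = +0.066735-0.000000i; ×(4π/5) → +0.167723-0.000000i. Real part: 0.167723

0.167723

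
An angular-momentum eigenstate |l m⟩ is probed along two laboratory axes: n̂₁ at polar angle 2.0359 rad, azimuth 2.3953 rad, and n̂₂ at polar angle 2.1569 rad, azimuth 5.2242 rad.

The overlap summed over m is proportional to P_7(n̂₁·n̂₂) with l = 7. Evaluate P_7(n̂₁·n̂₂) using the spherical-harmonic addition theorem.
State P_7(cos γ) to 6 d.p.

Addition theorem: P_7(cos γ) = (4π/15) Σ_m Y*_{lm}(Ω₁) Y_{lm}(Ω₂), m = −7…7:
  m=-7: -0.11155 - 0.19865j × 0.05946 + 0.12595j = 0.01839 - 0.02586j  (running Σ = 0.01839 - 0.02586j)
  m=-6: 0.09945 - 0.41605j × -0.34514 - 0.02445j = -0.04450 + 0.14116j  (running Σ = -0.02611 + 0.11530j)
  m=-5: 0.28090 - 0.18802j × 0.24119 - 0.36611j = -0.00109 - 0.14819j  (running Σ = -0.02720 - 0.03289j)
  m=-4: -0.07985 - 0.01259j × 0.08764 + 0.16980j = -0.00486 - 0.01466j  (running Σ = -0.03206 - 0.04755j)
  m=-3: -0.21971 - 0.27842j × 0.24340 + 0.00861j = -0.05108 - 0.06966j  (running Σ = -0.08314 - 0.11721j)
  m=-2: 0.00588 - 0.07496j × -0.16465 + 0.27026j = 0.01929 + 0.01393j  (running Σ = -0.06384 - 0.10328j)
  m=-1: -0.23549 + 0.21776j × 0.05877 + 0.10462j = -0.03662 - 0.01184j  (running Σ = -0.10047 - 0.11512j)
  m=0: -0.11686 + 0.00000j × -0.33205 + 0.00000j = 0.03880 + 0.00000j  (running Σ = -0.06166 - 0.11512j)
  m=1: 0.23549 + 0.21776j × -0.05877 + 0.10462j = -0.03662 + 0.01184j  (running Σ = -0.09828 - 0.10328j)
  m=2: 0.00588 + 0.07496j × -0.16465 - 0.27026j = 0.01929 - 0.01393j  (running Σ = -0.07899 - 0.11721j)
  m=3: 0.21971 - 0.27842j × -0.24340 + 0.00861j = -0.05108 + 0.06966j  (running Σ = -0.13007 - 0.04755j)
  m=4: -0.07985 + 0.01259j × 0.08764 - 0.16980j = -0.00486 + 0.01466j  (running Σ = -0.13493 - 0.03289j)
  m=5: -0.28090 - 0.18802j × -0.24119 - 0.36611j = -0.00109 + 0.14819j  (running Σ = -0.13602 + 0.11530j)
  m=6: 0.09945 + 0.41605j × -0.34514 + 0.02445j = -0.04450 - 0.14116j  (running Σ = -0.18052 - 0.02586j)
  m=7: 0.11155 - 0.19865j × -0.05946 + 0.12595j = 0.01839 + 0.02586j  (running Σ = -0.16213 + 0.00000j)
Total Σ_m = -0.16213 + 0.00000j. Multiply by 0.837758: -0.13582 + 0.00000j. P_7(cos γ) = -0.135825

-0.135825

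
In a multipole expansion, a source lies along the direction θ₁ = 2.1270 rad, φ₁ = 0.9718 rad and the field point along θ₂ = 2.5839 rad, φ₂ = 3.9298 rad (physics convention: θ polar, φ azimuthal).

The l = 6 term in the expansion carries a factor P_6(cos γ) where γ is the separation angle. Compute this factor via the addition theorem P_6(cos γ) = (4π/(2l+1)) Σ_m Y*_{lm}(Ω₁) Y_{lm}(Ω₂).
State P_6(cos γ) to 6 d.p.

Term-by-term m-sum for l=6 (normalisation 4π/13 = 0.966644):
  m=-6: +0.163020-0.079228i × +0.000179+0.010613i = +0.000870+0.001716i  (running Σ = +0.000870+0.001716i)
  m=-5: -0.057023+0.386147i × -0.041094+0.042265i = -0.013977-0.018278i  (running Σ = -0.013107-0.016562i)
  m=-4: -0.281741-0.260167i × -0.193642+0.002176i = +0.055123+0.049766i  (running Σ = +0.042016+0.033204i)
  m=-3: +0.013596-0.003129i × -0.287351-0.282548i = -0.004791-0.002942i  (running Σ = +0.037225+0.030261i)
  m=-2: +0.124349-0.317953i × -0.002637-0.469304i = -0.149544-0.057519i  (running Σ = -0.112319-0.027258i)
  m=-1: +0.083145+0.121795i × +0.065968-0.066339i = +0.013565+0.002519i  (running Σ = -0.098755-0.024739i)
  m=0: +0.304884-0.000000i × -0.411713+0.000000i = -0.125525+0.000000i  (running Σ = -0.224279-0.024739i)
  m=1: -0.083145+0.121795i × -0.065968-0.066339i = +0.013565-0.002519i  (running Σ = -0.210714-0.027258i)
  m=2: +0.124349+0.317953i × -0.002637+0.469304i = -0.149544+0.057519i  (running Σ = -0.360259+0.030261i)
  m=3: -0.013596-0.003129i × +0.287351-0.282548i = -0.004791+0.002942i  (running Σ = -0.365050+0.033204i)
  m=4: -0.281741+0.260167i × -0.193642-0.002176i = +0.055123-0.049766i  (running Σ = -0.309927-0.016562i)
  m=5: +0.057023+0.386147i × +0.041094+0.042265i = -0.013977+0.018278i  (running Σ = -0.323904+0.001716i)
  m=6: +0.163020+0.079228i × +0.000179-0.010613i = +0.000870-0.001716i  (running Σ = -0.323034+0.000000i)
Σ over m = -0.323034+0.000000i; ×(4π/13) → -0.312259+0.000000i. Real part: -0.312259

-0.312259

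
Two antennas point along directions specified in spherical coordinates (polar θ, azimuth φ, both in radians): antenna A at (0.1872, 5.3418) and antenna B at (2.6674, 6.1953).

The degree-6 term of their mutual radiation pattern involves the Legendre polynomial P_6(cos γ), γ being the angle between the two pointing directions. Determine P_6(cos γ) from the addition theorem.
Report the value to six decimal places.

Summing Y*_{l m}(θ₁,φ₁)·Y_{l m}(θ₂,φ₂) over m ∈ [−6, 6]; prefactor 4π/(2·6+1) = 0.966644:
  m=-6: Y*=(0.000016, 0.000012)  Y=(0.003784, 0.002203)  product (0.000000, 0.000000)
  m=-5: Y*=(-0.000002, 0.000367)  Y=(-0.026746, -0.012573)  product (0.000005, -0.000010)
  m=-4: Y*=(-0.003341, 0.002405)  Y=(0.112220, 0.041160)  product (-0.000474, 0.000132)
  m=-3: Y*=(-0.029862, -0.009811)  Y=(-0.303967, -0.082053)  product (0.008272, 0.005433)
  m=-2: Y*=(-0.049781, -0.154357)  Y=(0.496550, 0.088189)  product (-0.011106, -0.081036)
  m=-1: Y*=(0.301228, -0.413654)  Y=(-0.321514, -0.028329)  product (-0.108568, 0.124462)
  m=+0: Y*=(0.675421, -0.000000)  Y=(-0.298098, 0.000000)  product (-0.201342, 0.000000)
  m=+1: Y*=(-0.301228, -0.413654)  Y=(0.321514, -0.028329)  product (-0.108568, -0.124462)
  m=+2: Y*=(-0.049781, 0.154357)  Y=(0.496550, -0.088189)  product (-0.011106, 0.081036)
  m=+3: Y*=(0.029862, -0.009811)  Y=(0.303967, -0.082053)  product (0.008272, -0.005433)
  m=+4: Y*=(-0.003341, -0.002405)  Y=(0.112220, -0.041160)  product (-0.000474, -0.000132)
  m=+5: Y*=(0.000002, 0.000367)  Y=(0.026746, -0.012573)  product (0.000005, 0.000010)
  m=+6: Y*=(0.000016, -0.000012)  Y=(0.003784, -0.002203)  product (0.000000, -0.000000)
Accumulated sum (-0.425084, 0.000000); after 4π/(2l+1) scaling, (-0.410904, 0.000000) ⇒ P_6 = -0.410904

-0.410904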